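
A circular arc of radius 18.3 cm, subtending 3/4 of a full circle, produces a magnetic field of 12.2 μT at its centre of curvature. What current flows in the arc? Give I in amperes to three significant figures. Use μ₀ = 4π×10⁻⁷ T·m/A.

For a circular arc, B = μ₀Iφ/(4πR) with φ in radians; here φ = 4.712 rad.
So I = 4πRB/(μ₀φ) = 4π × 0.183 × 1.22×10⁻⁵ / (4π×10⁻⁷ × 4.712) = 4.74 A.

I ≈ 4.74 A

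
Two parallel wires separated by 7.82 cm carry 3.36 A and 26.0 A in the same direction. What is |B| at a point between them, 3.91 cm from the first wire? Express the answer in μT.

Each long wire gives B = μ₀I/(2πd). Distances are d₁ = 0.0391 m and d₂ = 0.0391 m.
B₁ = 1.72×10⁻⁵ T, B₂ = 1.33×10⁻⁴ T.
Between parallel currents the two contributions point in opposite directions, so they subtract. B = |B₁ − B₂| = |1.72×10⁻⁵ − 1.33×10⁻⁴| = 1.16×10⁻⁴ T.

B ≈ 116 μT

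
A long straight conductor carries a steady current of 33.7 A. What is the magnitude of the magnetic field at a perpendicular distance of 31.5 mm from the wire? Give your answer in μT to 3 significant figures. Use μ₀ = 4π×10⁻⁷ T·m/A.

For an infinitely long straight wire, B = μ₀I/(2πd).
B = (4π×10⁻⁷ × 33.7) / (2π × 0.0315) = 2.14×10⁻⁴ T.

B ≈ 214 μT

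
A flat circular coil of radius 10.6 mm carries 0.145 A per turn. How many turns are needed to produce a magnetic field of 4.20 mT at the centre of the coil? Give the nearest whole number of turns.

For an N-turn coil, B = Nμ₀I/(2R). A single turn gives B₁ = 8.59×10⁻⁶ T with R = 0.0106 m.
N = B/B₁ = 4.20×10⁻³ / 8.59×10⁻⁶ = 488.66.

N = 489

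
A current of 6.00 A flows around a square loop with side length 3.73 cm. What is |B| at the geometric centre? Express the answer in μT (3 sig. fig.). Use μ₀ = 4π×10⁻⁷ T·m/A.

Each side is a finite straight segment at perpendicular distance d = a/(2 tan(π/4)) = 0.01865 m from the centre, with end-angles ±π/4.
One side contributes B₁ = (μ₀I/4πd)·2 sin(π/4) = 4.55×10⁻⁵ T.
All 4 sides add in the same direction: B = 4 × 4.55×10⁻⁵ = 1.82×10⁻⁴ T.

B ≈ 182 μT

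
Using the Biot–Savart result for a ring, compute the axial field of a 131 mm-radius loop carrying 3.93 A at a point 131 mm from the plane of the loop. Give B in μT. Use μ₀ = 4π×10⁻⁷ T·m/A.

On the axis of a circular loop, B = μ₀IR² / [2(R²+z²)^(3/2)].
R² + z² = (0.131)² + (0.131)² = 0.03432 m², and (R²+z²)^(3/2) = 6.36×10⁻³ m³.
B = (4π×10⁻⁷ × 3.93 × 0.01716) / (2 × 6.36×10⁻³) = 6.66×10⁻⁶ T.

B ≈ 6.66 μT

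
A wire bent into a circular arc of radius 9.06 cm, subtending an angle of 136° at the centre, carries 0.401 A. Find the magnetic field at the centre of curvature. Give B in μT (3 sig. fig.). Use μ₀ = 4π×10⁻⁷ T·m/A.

B ≈ 1.05 μT

The Biot–Savart field of a circular arc at its centre is B = μ₀Iφ/(4πR), with φ = 2.374 rad.
B = (4π×10⁻⁷ × 0.401 × 2.374) / (4π × 0.0906) = 1.05×10⁻⁶ T.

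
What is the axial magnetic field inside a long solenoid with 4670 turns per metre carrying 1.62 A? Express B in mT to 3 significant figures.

Inside a long solenoid, B = μ₀nI with n = 4670 turns/m.
B = 4π×10⁻⁷ × 4670 × 1.62 = 9.51×10⁻³ T.

B ≈ 9.51 mT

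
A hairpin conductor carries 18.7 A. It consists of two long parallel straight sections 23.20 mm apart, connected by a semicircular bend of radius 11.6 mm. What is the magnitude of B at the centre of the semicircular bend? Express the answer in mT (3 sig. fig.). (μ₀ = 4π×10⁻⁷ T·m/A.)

The semicircular arc contributes B_arc = μ₀I·π/(4πR) = μ₀I/(4R) = 5.06×10⁻⁴ T.
Each semi-infinite lead is at perpendicular distance R = 0.0116 m from the centre, with the perpendicular foot at its near end, so it contributes μ₀I/(4πR); both point the same way, together 3.22×10⁻⁴ T.
Arc and leads all point the same direction: B = 5.06×10⁻⁴ + 3.22×10⁻⁴ = 8.29×10⁻⁴ T.

B ≈ 0.829 mT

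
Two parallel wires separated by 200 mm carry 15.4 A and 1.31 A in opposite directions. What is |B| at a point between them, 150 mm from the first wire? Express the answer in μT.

Each long wire gives B = μ₀I/(2πd). Distances are d₁ = 0.15 m and d₂ = 0.05 m.
B₁ = 2.05×10⁻⁵ T, B₂ = 5.24×10⁻⁶ T.
Between antiparallel currents both contributions point the same way, so they add. B = B₁ + B₂ = 2.05×10⁻⁵ + 5.24×10⁻⁶ = 2.58×10⁻⁵ T.

B ≈ 25.8 μT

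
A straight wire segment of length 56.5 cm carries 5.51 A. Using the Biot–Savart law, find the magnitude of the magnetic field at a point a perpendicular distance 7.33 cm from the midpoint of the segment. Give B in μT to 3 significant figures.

B ≈ 14.6 μT

For a finite straight segment, B = (μ₀I/4πd)(sinθ₁ + sinθ₂), where θ₁, θ₂ are the angles from the perpendicular to each end.
The perpendicular from the point meets the wire at its midpoint, so each end is L/2 = 0.2825 m away along the wire.
sinθ₁ = 0.2825/√(0.2825²+0.0733²) = 0.9679; sinθ₂ = 0.2825/√(0.2825²+0.0733²) = 0.9679.
B = (4π×10⁻⁷ × 5.51) / (4π × 0.0733) × (0.9679 + 0.9679) = 1.46×10⁻⁵ T.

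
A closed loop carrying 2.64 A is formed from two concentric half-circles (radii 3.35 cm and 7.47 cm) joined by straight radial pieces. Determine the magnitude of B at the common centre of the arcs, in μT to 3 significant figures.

The radial connectors point toward the centre, so dl × r̂ = 0 and they contribute nothing.
Each semicircle gives μ₀I/(4R): inner arc 2.48×10⁻⁵ T, outer arc 1.11×10⁻⁵ T.
The two arcs carry current in opposite angular senses, so their fields oppose: B = |2.48×10⁻⁵ − 1.11×10⁻⁵| = 1.37×10⁻⁵ T.

B ≈ 13.7 μT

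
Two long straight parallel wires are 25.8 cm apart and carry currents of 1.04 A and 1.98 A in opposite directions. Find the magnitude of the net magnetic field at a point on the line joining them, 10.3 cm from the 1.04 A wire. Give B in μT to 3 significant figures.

B ≈ 4.57 μT

Each long wire gives B = μ₀I/(2πd). Distances are d₁ = 0.103 m and d₂ = 0.155 m.
B₁ = 2.02×10⁻⁶ T, B₂ = 2.55×10⁻⁶ T.
Between antiparallel currents both contributions point the same way, so they add. B = B₁ + B₂ = 2.02×10⁻⁶ + 2.55×10⁻⁶ = 4.57×10⁻⁶ T.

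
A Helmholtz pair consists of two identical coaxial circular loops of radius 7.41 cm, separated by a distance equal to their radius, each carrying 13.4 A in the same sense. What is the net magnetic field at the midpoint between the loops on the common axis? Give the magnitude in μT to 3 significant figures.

Each loop contributes B = μ₀IR²/[2(R²+z²)^(3/2)] on the axis, with z measured from that loop.
Loop 1 (z = 0.03705 m): B₁ = 8.13×10⁻⁵ T. Loop 2 (z = 0.03705 m): B₂ = 8.13×10⁻⁵ T.
The fields add: B = B₁ + B₂ = 1.63×10⁻⁴ T.

B ≈ 163 μT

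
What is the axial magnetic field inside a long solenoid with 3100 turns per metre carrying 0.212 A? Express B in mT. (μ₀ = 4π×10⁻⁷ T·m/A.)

Inside a long solenoid, B = μ₀nI with n = 3100 turns/m.
B = 4π×10⁻⁷ × 3100 × 0.212 = 8.26×10⁻⁴ T.

B ≈ 0.826 mT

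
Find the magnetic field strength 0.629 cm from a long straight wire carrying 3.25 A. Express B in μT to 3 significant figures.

For an infinitely long straight wire, B = μ₀I/(2πd).
B = (4π×10⁻⁷ × 3.25) / (2π × 0.00629) = 1.03×10⁻⁴ T.

B ≈ 103 μT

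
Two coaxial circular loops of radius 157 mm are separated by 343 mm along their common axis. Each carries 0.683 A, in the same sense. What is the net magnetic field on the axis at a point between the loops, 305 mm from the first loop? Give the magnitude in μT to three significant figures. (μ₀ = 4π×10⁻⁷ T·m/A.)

B ≈ 2.77 μT

Each loop contributes B = μ₀IR²/[2(R²+z²)^(3/2)] on the axis, with z measured from that loop.
Loop 1 (z = 0.305 m): B₁ = 2.62×10⁻⁷ T. Loop 2 (z = 0.038 m): B₂ = 2.51×10⁻⁶ T.
The fields add: B = B₁ + B₂ = 2.77×10⁻⁶ T.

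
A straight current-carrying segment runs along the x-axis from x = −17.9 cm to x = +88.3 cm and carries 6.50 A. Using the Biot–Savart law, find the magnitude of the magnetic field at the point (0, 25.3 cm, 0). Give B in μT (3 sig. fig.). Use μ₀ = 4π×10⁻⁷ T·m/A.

B ≈ 3.95 μT

For a finite straight segment, B = (μ₀I/4πd)(sinθ₁ + sinθ₂), where θ₁, θ₂ are the angles from the perpendicular to each end.
The perpendicular distance is d = 0.253 m; the end-offsets along the wire are a = 0.179 m and b = 0.883 m.
sinθ₁ = 0.179/√(0.179²+0.253²) = 0.5776; sinθ₂ = 0.883/√(0.883²+0.253²) = 0.9613.
B = (4π×10⁻⁷ × 6.50) / (4π × 0.253) × (0.5776 + 0.9613) = 3.95×10⁻⁶ T.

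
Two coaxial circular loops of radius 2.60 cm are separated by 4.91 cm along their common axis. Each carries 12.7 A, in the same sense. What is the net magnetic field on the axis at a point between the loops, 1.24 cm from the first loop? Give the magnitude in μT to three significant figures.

Each loop contributes B = μ₀IR²/[2(R²+z²)^(3/2)] on the axis, with z measured from that loop.
Loop 1 (z = 0.0124 m): B₁ = 2.26×10⁻⁴ T. Loop 2 (z = 0.0367 m): B₂ = 5.93×10⁻⁵ T.
The fields add: B = B₁ + B₂ = 2.85×10⁻⁴ T.

B ≈ 285 μT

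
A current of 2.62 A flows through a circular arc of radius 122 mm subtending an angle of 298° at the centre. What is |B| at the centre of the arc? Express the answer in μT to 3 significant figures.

B ≈ 11.2 μT

The Biot–Savart field of a circular arc at its centre is B = μ₀Iφ/(4πR), with φ = 5.201 rad.
B = (4π×10⁻⁷ × 2.62 × 5.201) / (4π × 0.122) = 1.12×10⁻⁵ T.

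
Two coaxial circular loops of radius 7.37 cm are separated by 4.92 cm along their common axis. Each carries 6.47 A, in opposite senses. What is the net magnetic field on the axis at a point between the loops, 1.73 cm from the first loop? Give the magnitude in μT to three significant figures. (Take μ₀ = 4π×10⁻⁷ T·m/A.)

B ≈ 8.26 μT

Each loop contributes B = μ₀IR²/[2(R²+z²)^(3/2)] on the axis, with z measured from that loop.
Loop 1 (z = 0.0173 m): B₁ = 5.09×10⁻⁵ T. Loop 2 (z = 0.0319 m): B₂ = 4.26×10⁻⁵ T.
The fields oppose: B = |B₁ − B₂| = 8.26×10⁻⁶ T.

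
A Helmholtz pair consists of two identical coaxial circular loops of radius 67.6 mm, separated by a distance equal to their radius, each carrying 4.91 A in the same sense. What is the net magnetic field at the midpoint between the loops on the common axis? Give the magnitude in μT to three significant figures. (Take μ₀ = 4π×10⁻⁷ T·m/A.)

B ≈ 65.3 μT

Each loop contributes B = μ₀IR²/[2(R²+z²)^(3/2)] on the axis, with z measured from that loop.
Loop 1 (z = 0.0338 m): B₁ = 3.27×10⁻⁵ T. Loop 2 (z = 0.0338 m): B₂ = 3.27×10⁻⁵ T.
The fields add: B = B₁ + B₂ = 6.53×10⁻⁵ T.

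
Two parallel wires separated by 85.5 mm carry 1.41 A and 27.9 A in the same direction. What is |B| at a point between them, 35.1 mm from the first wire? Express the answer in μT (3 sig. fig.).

Each long wire gives B = μ₀I/(2πd). Distances are d₁ = 0.0351 m and d₂ = 0.0504 m.
B₁ = 8.03×10⁻⁶ T, B₂ = 1.11×10⁻⁴ T.
Between parallel currents the two contributions point in opposite directions, so they subtract. B = |B₁ − B₂| = |8.03×10⁻⁶ − 1.11×10⁻⁴| = 1.03×10⁻⁴ T.

B ≈ 103 μT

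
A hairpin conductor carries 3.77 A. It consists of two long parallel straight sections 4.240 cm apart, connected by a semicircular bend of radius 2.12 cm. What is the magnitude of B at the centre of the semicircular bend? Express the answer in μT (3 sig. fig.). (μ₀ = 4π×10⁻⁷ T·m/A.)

The semicircular arc contributes B_arc = μ₀I·π/(4πR) = μ₀I/(4R) = 5.59×10⁻⁵ T.
Each semi-infinite lead is at perpendicular distance R = 0.0212 m from the centre, with the perpendicular foot at its near end, so it contributes μ₀I/(4πR); both point the same way, together 3.56×10⁻⁵ T.
Arc and leads all point the same direction: B = 5.59×10⁻⁵ + 3.56×10⁻⁵ = 9.14×10⁻⁵ T.

B ≈ 91.4 μT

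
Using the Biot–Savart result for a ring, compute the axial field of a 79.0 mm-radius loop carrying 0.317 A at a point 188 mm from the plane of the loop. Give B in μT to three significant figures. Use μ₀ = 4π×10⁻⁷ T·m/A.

B ≈ 0.147 μT

On the axis of a circular loop, B = μ₀IR² / [2(R²+z²)^(3/2)].
R² + z² = (0.079)² + (0.188)² = 0.04158 m², and (R²+z²)^(3/2) = 8.48×10⁻³ m³.
B = (4π×10⁻⁷ × 0.317 × 0.006241) / (2 × 8.48×10⁻³) = 1.47×10⁻⁷ T.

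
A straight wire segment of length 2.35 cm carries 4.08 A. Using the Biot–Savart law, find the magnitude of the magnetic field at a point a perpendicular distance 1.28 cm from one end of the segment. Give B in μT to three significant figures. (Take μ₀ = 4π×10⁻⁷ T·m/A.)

For a finite straight segment, B = (μ₀I/4πd)(sinθ₁ + sinθ₂), where θ₁, θ₂ are the angles from the perpendicular to each end.
The perpendicular foot is at one end, so the two end-offsets along the wire are 0 and L = 0.0235 m.
sinθ₁ = 0/√(0²+0.0128²) = 0.0000; sinθ₂ = 0.0235/√(0.0235²+0.0128²) = 0.8782.
B = (4π×10⁻⁷ × 4.08) / (4π × 0.0128) × (0.0000 + 0.8782) = 2.80×10⁻⁵ T.

B ≈ 28.0 μT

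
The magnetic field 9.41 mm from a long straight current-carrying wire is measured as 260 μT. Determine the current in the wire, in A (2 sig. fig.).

For a long straight wire B = μ₀I/(2πd), so I = 2πdB/μ₀.
I = 2π × 0.00941 × 2.60×10⁻⁴ / (4π×10⁻⁷) = 12.2 A.

I ≈ 12 A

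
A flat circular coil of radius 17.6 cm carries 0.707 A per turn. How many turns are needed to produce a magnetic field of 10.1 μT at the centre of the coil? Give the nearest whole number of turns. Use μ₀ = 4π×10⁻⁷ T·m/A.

For an N-turn coil, B = Nμ₀I/(2R). A single turn gives B₁ = 2.52×10⁻⁶ T with R = 0.176 m.
N = B/B₁ = 1.01×10⁻⁵ / 2.52×10⁻⁶ = 4.00.

N = 4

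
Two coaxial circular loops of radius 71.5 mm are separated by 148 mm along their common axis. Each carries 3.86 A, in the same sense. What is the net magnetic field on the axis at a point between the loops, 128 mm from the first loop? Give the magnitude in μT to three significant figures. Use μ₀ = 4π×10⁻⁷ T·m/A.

B ≈ 34.2 μT

Each loop contributes B = μ₀IR²/[2(R²+z²)^(3/2)] on the axis, with z measured from that loop.
Loop 1 (z = 0.128 m): B₁ = 3.93×10⁻⁶ T. Loop 2 (z = 0.02 m): B₂ = 3.03×10⁻⁵ T.
The fields add: B = B₁ + B₂ = 3.42×10⁻⁵ T.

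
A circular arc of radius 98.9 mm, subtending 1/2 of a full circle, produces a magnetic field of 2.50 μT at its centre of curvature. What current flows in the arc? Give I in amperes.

I ≈ 0.787 A

For a circular arc, B = μ₀Iφ/(4πR) with φ in radians; here φ = 3.142 rad.
So I = 4πRB/(μ₀φ) = 4π × 0.0989 × 2.50×10⁻⁶ / (4π×10⁻⁷ × 3.142) = 0.787 A.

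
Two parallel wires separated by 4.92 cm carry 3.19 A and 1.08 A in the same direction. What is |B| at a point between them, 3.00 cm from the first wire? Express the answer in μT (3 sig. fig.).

B ≈ 10.0 μT

Each long wire gives B = μ₀I/(2πd). Distances are d₁ = 0.03 m and d₂ = 0.0192 m.
B₁ = 2.13×10⁻⁵ T, B₂ = 1.13×10⁻⁵ T.
Between parallel currents the two contributions point in opposite directions, so they subtract. B = |B₁ − B₂| = |2.13×10⁻⁵ − 1.13×10⁻⁵| = 1.00×10⁻⁵ T.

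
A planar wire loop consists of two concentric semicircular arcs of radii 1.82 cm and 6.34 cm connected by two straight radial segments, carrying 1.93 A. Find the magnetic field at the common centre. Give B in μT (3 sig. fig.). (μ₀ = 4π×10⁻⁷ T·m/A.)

The radial connectors point toward the centre, so dl × r̂ = 0 and they contribute nothing.
Each semicircle gives μ₀I/(4R): inner arc 3.33×10⁻⁵ T, outer arc 9.56×10⁻⁶ T.
The two arcs carry current in opposite angular senses, so their fields oppose: B = |3.33×10⁻⁵ − 9.56×10⁻⁶| = 2.38×10⁻⁵ T.

B ≈ 23.8 μT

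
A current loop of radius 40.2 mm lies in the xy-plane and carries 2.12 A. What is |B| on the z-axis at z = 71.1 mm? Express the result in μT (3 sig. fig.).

On the axis of a circular loop, B = μ₀IR² / [2(R²+z²)^(3/2)].
R² + z² = (0.0402)² + (0.0711)² = 0.006671 m², and (R²+z²)^(3/2) = 5.45×10⁻⁴ m³.
B = (4π×10⁻⁷ × 2.12 × 0.001616) / (2 × 5.45×10⁻⁴) = 3.95×10⁻⁶ T.

B ≈ 3.95 μT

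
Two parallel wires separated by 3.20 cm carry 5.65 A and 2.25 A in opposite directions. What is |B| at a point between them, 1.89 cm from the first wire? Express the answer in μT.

Each long wire gives B = μ₀I/(2πd). Distances are d₁ = 0.0189 m and d₂ = 0.0131 m.
B₁ = 5.98×10⁻⁵ T, B₂ = 3.44×10⁻⁵ T.
Between antiparallel currents both contributions point the same way, so they add. B = B₁ + B₂ = 5.98×10⁻⁵ + 3.44×10⁻⁵ = 9.41×10⁻⁵ T.

B ≈ 94.1 μT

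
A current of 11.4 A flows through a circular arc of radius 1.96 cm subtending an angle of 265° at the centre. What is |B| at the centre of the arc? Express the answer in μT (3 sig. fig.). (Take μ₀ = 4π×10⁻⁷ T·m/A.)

The Biot–Savart field of a circular arc at its centre is B = μ₀Iφ/(4πR), with φ = 4.625 rad.
B = (4π×10⁻⁷ × 11.4 × 4.625) / (4π × 0.0196) = 2.69×10⁻⁴ T.

B ≈ 269 μT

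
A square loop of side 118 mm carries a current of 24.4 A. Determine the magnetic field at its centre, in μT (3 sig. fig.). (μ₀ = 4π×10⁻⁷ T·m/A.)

Each side is a finite straight segment at perpendicular distance d = a/(2 tan(π/4)) = 0.059 m from the centre, with end-angles ±π/4.
One side contributes B₁ = (μ₀I/4πd)·2 sin(π/4) = 5.85×10⁻⁵ T.
All 4 sides add in the same direction: B = 4 × 5.85×10⁻⁵ = 2.34×10⁻⁴ T.

B ≈ 234 μT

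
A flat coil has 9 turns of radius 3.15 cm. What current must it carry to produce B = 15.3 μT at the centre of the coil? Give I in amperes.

For an N-turn coil, B = Nμ₀I/(2R) with R = 0.0315 m, so I = 2RB/(Nμ₀) = 2 × 0.0315 × 1.53×10⁻⁵ / (9 × 4π×10⁻⁷) = 8.52×10⁻² A.

I ≈ 0.0852 A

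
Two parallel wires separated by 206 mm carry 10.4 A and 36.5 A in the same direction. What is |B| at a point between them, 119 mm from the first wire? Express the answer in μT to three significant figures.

Each long wire gives B = μ₀I/(2πd). Distances are d₁ = 0.119 m and d₂ = 0.087 m.
B₁ = 1.75×10⁻⁵ T, B₂ = 8.39×10⁻⁵ T.
Between parallel currents the two contributions point in opposite directions, so they subtract. B = |B₁ − B₂| = |1.75×10⁻⁵ − 8.39×10⁻⁵| = 6.64×10⁻⁵ T.

B ≈ 66.4 μT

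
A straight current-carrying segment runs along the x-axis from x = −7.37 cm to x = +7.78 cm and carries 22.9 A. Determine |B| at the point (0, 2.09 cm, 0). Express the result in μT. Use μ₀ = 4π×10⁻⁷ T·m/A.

B ≈ 211 μT

For a finite straight segment, B = (μ₀I/4πd)(sinθ₁ + sinθ₂), where θ₁, θ₂ are the angles from the perpendicular to each end.
The perpendicular distance is d = 0.0209 m; the end-offsets along the wire are a = 0.0737 m and b = 0.0778 m.
sinθ₁ = 0.0737/√(0.0737²+0.0209²) = 0.9621; sinθ₂ = 0.0778/√(0.0778²+0.0209²) = 0.9658.
B = (4π×10⁻⁷ × 22.9) / (4π × 0.0209) × (0.9621 + 0.9658) = 2.11×10⁻⁴ T.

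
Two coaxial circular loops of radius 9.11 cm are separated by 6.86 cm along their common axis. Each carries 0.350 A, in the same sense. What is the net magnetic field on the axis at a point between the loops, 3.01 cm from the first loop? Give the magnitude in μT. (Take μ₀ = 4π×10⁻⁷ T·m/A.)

B ≈ 3.95 μT

Each loop contributes B = μ₀IR²/[2(R²+z²)^(3/2)] on the axis, with z measured from that loop.
Loop 1 (z = 0.0301 m): B₁ = 2.07×10⁻⁶ T. Loop 2 (z = 0.0385 m): B₂ = 1.89×10⁻⁶ T.
The fields add: B = B₁ + B₂ = 3.95×10⁻⁶ T.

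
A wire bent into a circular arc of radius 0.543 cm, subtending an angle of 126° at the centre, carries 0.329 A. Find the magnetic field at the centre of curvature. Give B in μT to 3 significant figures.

The Biot–Savart field of a circular arc at its centre is B = μ₀Iφ/(4πR), with φ = 2.199 rad.
B = (4π×10⁻⁷ × 0.329 × 2.199) / (4π × 0.00543) = 1.33×10⁻⁵ T.

B ≈ 13.3 μT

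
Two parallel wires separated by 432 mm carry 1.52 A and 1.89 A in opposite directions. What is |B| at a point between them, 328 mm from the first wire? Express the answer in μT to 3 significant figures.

Each long wire gives B = μ₀I/(2πd). Distances are d₁ = 0.328 m and d₂ = 0.104 m.
B₁ = 9.27×10⁻⁷ T, B₂ = 3.63×10⁻⁶ T.
Between antiparallel currents both contributions point the same way, so they add. B = B₁ + B₂ = 9.27×10⁻⁷ + 3.63×10⁻⁶ = 4.56×10⁻⁶ T.

B ≈ 4.56 μT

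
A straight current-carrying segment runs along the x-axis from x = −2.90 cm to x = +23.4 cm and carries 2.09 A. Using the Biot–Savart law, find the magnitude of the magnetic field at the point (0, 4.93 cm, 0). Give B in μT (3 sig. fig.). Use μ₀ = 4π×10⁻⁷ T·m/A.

For a finite straight segment, B = (μ₀I/4πd)(sinθ₁ + sinθ₂), where θ₁, θ₂ are the angles from the perpendicular to each end.
The perpendicular distance is d = 0.0493 m; the end-offsets along the wire are a = 0.029 m and b = 0.234 m.
sinθ₁ = 0.029/√(0.029²+0.0493²) = 0.5070; sinθ₂ = 0.234/√(0.234²+0.0493²) = 0.9785.
B = (4π×10⁻⁷ × 2.09) / (4π × 0.0493) × (0.5070 + 0.9785) = 6.30×10⁻⁶ T.

B ≈ 6.30 μT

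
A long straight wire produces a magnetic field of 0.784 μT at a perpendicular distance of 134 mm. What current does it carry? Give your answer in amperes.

I ≈ 0.525 A

For a long straight wire B = μ₀I/(2πd), so I = 2πdB/μ₀.
I = 2π × 0.134 × 7.84×10⁻⁷ / (4π×10⁻⁷) = 0.525 A.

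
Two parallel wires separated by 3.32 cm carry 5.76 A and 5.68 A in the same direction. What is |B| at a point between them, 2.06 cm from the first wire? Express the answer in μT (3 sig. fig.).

B ≈ 34.2 μT

Each long wire gives B = μ₀I/(2πd). Distances are d₁ = 0.0206 m and d₂ = 0.0126 m.
B₁ = 5.59×10⁻⁵ T, B₂ = 9.02×10⁻⁵ T.
Between parallel currents the two contributions point in opposite directions, so they subtract. B = |B₁ − B₂| = |5.59×10⁻⁵ − 9.02×10⁻⁵| = 3.42×10⁻⁵ T.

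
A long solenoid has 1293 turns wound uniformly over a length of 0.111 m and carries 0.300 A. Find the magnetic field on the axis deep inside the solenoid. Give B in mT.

B ≈ 4.39 mT

Inside a long solenoid, B = μ₀nI with n = 1.165×10⁴ turns/m.
B = 4π×10⁻⁷ × 1.165×10⁴ × 0.300 = 4.39×10⁻³ T.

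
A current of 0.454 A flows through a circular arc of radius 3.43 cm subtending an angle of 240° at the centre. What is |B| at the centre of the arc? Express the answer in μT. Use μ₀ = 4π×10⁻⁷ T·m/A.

The Biot–Savart field of a circular arc at its centre is B = μ₀Iφ/(4πR), with φ = 4.189 rad.
B = (4π×10⁻⁷ × 0.454 × 4.189) / (4π × 0.0343) = 5.54×10⁻⁶ T.

B ≈ 5.54 μT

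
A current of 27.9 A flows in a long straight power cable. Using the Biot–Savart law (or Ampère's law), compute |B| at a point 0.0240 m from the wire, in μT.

B ≈ 232 μT

For an infinitely long straight wire, B = μ₀I/(2πd).
B = (4π×10⁻⁷ × 27.9) / (2π × 0.024) = 2.32×10⁻⁴ T.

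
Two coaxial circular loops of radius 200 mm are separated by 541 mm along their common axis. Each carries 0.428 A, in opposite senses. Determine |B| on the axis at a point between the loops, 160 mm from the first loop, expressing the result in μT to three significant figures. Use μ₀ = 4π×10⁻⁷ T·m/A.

Each loop contributes B = μ₀IR²/[2(R²+z²)^(3/2)] on the axis, with z measured from that loop.
Loop 1 (z = 0.16 m): B₁ = 6.40×10⁻⁷ T. Loop 2 (z = 0.381 m): B₂ = 1.35×10⁻⁷ T.
The fields oppose: B = |B₁ − B₂| = 5.05×10⁻⁷ T.

B ≈ 0.505 μT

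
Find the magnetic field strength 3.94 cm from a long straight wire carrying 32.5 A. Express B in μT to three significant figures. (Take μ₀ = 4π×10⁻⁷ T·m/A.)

For an infinitely long straight wire, B = μ₀I/(2πd).
B = (4π×10⁻⁷ × 32.5) / (2π × 0.0394) = 1.65×10⁻⁴ T.

B ≈ 165 μT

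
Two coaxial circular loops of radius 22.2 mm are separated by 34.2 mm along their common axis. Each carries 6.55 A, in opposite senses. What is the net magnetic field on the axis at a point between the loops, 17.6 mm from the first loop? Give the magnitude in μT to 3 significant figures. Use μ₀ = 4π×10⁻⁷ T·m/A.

B ≈ 6.02 μT

Each loop contributes B = μ₀IR²/[2(R²+z²)^(3/2)] on the axis, with z measured from that loop.
Loop 1 (z = 0.0176 m): B₁ = 8.92×10⁻⁵ T. Loop 2 (z = 0.0166 m): B₂ = 9.52×10⁻⁵ T.
The fields oppose: B = |B₁ − B₂| = 6.02×10⁻⁶ T.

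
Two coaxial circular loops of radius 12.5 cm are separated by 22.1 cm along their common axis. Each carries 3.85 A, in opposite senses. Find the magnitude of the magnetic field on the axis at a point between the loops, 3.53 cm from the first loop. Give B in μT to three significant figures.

Each loop contributes B = μ₀IR²/[2(R²+z²)^(3/2)] on the axis, with z measured from that loop.
Loop 1 (z = 0.0353 m): B₁ = 1.72×10⁻⁵ T. Loop 2 (z = 0.1857 m): B₂ = 3.37×10⁻⁶ T.
The fields oppose: B = |B₁ − B₂| = 1.39×10⁻⁵ T.

B ≈ 13.9 μT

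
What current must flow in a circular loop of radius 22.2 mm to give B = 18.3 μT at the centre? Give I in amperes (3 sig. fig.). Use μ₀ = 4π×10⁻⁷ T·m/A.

At the centre of a circular loop B = μ₀I/(2R), so I = 2RB/μ₀.
With R = 0.0222 m, I = 2 × 0.0222 × 1.83×10⁻⁵ / (4π×10⁻⁷) = 0.647 A.

I ≈ 0.647 A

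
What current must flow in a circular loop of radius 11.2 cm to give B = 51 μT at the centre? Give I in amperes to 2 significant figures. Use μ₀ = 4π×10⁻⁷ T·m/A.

I ≈ 9.1 A

At the centre of a circular loop B = μ₀I/(2R), so I = 2RB/μ₀.
With R = 0.112 m, I = 2 × 0.112 × 5.10×10⁻⁵ / (4π×10⁻⁷) = 9.09 A.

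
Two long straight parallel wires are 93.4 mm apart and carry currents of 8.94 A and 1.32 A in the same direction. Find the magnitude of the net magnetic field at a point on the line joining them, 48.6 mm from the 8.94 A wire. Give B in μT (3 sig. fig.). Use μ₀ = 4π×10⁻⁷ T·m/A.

Each long wire gives B = μ₀I/(2πd). Distances are d₁ = 0.0486 m and d₂ = 0.0448 m.
B₁ = 3.68×10⁻⁵ T, B₂ = 5.89×10⁻⁶ T.
Between parallel currents the two contributions point in opposite directions, so they subtract. B = |B₁ − B₂| = |3.68×10⁻⁵ − 5.89×10⁻⁶| = 3.09×10⁻⁵ T.

B ≈ 30.9 μT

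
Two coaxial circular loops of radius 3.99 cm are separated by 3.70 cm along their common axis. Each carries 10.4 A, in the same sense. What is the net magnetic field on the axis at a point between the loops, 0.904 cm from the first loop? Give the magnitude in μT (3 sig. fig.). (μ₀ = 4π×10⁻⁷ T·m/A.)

Each loop contributes B = μ₀IR²/[2(R²+z²)^(3/2)] on the axis, with z measured from that loop.
Loop 1 (z = 0.00904 m): B₁ = 1.52×10⁻⁴ T. Loop 2 (z = 0.02796 m): B₂ = 8.99×10⁻⁵ T.
The fields add: B = B₁ + B₂ = 2.42×10⁻⁴ T.

B ≈ 242 μT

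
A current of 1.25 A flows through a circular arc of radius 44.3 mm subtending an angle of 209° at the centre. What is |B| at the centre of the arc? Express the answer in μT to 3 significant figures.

The Biot–Savart field of a circular arc at its centre is B = μ₀Iφ/(4πR), with φ = 3.648 rad.
B = (4π×10⁻⁷ × 1.25 × 3.648) / (4π × 0.0443) = 1.03×10⁻⁵ T.

B ≈ 10.3 μT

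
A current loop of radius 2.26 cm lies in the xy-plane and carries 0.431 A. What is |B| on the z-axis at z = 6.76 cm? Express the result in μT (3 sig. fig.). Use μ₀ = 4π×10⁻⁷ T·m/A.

On the axis of a circular loop, B = μ₀IR² / [2(R²+z²)^(3/2)].
R² + z² = (0.0226)² + (0.0676)² = 0.005081 m², and (R²+z²)^(3/2) = 3.62×10⁻⁴ m³.
B = (4π×10⁻⁷ × 0.431 × 0.0005108) / (2 × 3.62×10⁻⁴) = 3.82×10⁻⁷ T.

B ≈ 0.382 μT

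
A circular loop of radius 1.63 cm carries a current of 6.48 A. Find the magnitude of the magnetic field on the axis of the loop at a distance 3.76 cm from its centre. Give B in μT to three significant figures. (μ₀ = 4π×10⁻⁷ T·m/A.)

On the axis of a circular loop, B = μ₀IR² / [2(R²+z²)^(3/2)].
R² + z² = (0.0163)² + (0.0376)² = 0.001679 m², and (R²+z²)^(3/2) = 6.88×10⁻⁵ m³.
B = (4π×10⁻⁷ × 6.48 × 0.0002657) / (2 × 6.88×10⁻⁵) = 1.57×10⁻⁵ T.

B ≈ 15.7 μT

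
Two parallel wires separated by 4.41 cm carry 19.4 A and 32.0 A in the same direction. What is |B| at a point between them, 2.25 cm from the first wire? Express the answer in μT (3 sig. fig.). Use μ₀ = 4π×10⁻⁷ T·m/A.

Each long wire gives B = μ₀I/(2πd). Distances are d₁ = 0.0225 m and d₂ = 0.0216 m.
B₁ = 1.72×10⁻⁴ T, B₂ = 2.96×10⁻⁴ T.
Between parallel currents the two contributions point in opposite directions, so they subtract. B = |B₁ − B₂| = |1.72×10⁻⁴ − 2.96×10⁻⁴| = 1.24×10⁻⁴ T.

B ≈ 124 μT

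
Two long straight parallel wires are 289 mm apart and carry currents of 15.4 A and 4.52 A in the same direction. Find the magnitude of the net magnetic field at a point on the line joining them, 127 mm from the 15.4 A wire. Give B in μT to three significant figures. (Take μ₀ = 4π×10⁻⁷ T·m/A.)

Each long wire gives B = μ₀I/(2πd). Distances are d₁ = 0.127 m and d₂ = 0.162 m.
B₁ = 2.43×10⁻⁵ T, B₂ = 5.58×10⁻⁶ T.
Between parallel currents the two contributions point in opposite directions, so they subtract. B = |B₁ − B₂| = |2.43×10⁻⁵ − 5.58×10⁻⁶| = 1.87×10⁻⁵ T.

B ≈ 18.7 μT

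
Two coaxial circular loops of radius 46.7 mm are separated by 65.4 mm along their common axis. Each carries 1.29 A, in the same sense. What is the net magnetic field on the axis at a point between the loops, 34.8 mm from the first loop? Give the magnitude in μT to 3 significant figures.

Each loop contributes B = μ₀IR²/[2(R²+z²)^(3/2)] on the axis, with z measured from that loop.
Loop 1 (z = 0.0348 m): B₁ = 8.95×10⁻⁶ T. Loop 2 (z = 0.0306 m): B₂ = 1.02×10⁻⁵ T.
The fields add: B = B₁ + B₂ = 1.91×10⁻⁵ T.

B ≈ 19.1 μT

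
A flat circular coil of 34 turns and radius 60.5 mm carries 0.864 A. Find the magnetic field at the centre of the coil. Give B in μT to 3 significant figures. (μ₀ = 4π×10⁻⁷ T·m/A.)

B ≈ 305 μT

For an N-turn flat coil, B = Nμ₀I/(2R) with R = 0.0605 m.
B = 34 × 8.97×10⁻⁶ T = 3.05×10⁻⁴ T.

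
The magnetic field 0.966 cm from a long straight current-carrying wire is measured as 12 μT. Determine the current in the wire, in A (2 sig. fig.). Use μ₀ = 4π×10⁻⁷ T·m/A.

I ≈ 0.58 A

For a long straight wire B = μ₀I/(2πd), so I = 2πdB/μ₀.
I = 2π × 0.00966 × 1.20×10⁻⁵ / (4π×10⁻⁷) = 0.580 A.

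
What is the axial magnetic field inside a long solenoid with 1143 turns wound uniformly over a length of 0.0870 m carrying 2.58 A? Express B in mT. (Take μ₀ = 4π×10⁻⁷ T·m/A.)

Inside a long solenoid, B = μ₀nI with n = 1.314×10⁴ turns/m.
B = 4π×10⁻⁷ × 1.314×10⁴ × 2.58 = 4.26×10⁻² T.

B ≈ 42.6 mT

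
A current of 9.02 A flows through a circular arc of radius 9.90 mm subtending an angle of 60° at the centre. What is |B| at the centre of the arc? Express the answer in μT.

The Biot–Savart field of a circular arc at its centre is B = μ₀Iφ/(4πR), with φ = 1.047 rad.
B = (4π×10⁻⁷ × 9.02 × 1.047) / (4π × 0.0099) = 9.54×10⁻⁵ T.

B ≈ 95.4 μT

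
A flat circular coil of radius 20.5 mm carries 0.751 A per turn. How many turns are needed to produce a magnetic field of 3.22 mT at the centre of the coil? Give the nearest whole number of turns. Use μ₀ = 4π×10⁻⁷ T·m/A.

For an N-turn coil, B = Nμ₀I/(2R). A single turn gives B₁ = 2.30×10⁻⁵ T with R = 0.0205 m.
N = B/B₁ = 3.22×10⁻³ / 2.30×10⁻⁵ = 139.89.

N = 140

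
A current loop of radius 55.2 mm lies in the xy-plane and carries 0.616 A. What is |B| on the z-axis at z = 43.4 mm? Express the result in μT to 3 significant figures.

On the axis of a circular loop, B = μ₀IR² / [2(R²+z²)^(3/2)].
R² + z² = (0.0552)² + (0.0434)² = 0.004931 m², and (R²+z²)^(3/2) = 3.46×10⁻⁴ m³.
B = (4π×10⁻⁷ × 0.616 × 0.003047) / (2 × 3.46×10⁻⁴) = 3.41×10⁻⁶ T.

B ≈ 3.41 μT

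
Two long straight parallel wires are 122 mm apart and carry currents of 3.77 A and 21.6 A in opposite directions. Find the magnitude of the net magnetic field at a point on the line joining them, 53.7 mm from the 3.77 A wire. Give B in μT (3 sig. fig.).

Each long wire gives B = μ₀I/(2πd). Distances are d₁ = 0.0537 m and d₂ = 0.0683 m.
B₁ = 1.40×10⁻⁵ T, B₂ = 6.33×10⁻⁵ T.
Between antiparallel currents both contributions point the same way, so they add. B = B₁ + B₂ = 1.40×10⁻⁵ + 6.33×10⁻⁵ = 7.73×10⁻⁵ T.

B ≈ 77.3 μT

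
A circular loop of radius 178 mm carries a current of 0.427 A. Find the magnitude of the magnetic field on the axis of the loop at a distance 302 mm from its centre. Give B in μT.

On the axis of a circular loop, B = μ₀IR² / [2(R²+z²)^(3/2)].
R² + z² = (0.178)² + (0.302)² = 0.1229 m², and (R²+z²)^(3/2) = 4.31×10⁻² m³.
B = (4π×10⁻⁷ × 0.427 × 0.03168) / (2 × 4.31×10⁻²) = 1.97×10⁻⁷ T.

B ≈ 0.197 μT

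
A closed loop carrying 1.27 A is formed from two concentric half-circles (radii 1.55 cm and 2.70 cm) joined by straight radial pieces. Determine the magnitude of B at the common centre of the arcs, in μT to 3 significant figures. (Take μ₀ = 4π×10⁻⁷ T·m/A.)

B ≈ 11.0 μT

The radial connectors point toward the centre, so dl × r̂ = 0 and they contribute nothing.
Each semicircle gives μ₀I/(4R): inner arc 2.57×10⁻⁵ T, outer arc 1.48×10⁻⁵ T.
The two arcs carry current in opposite angular senses, so their fields oppose: B = |2.57×10⁻⁵ − 1.48×10⁻⁵| = 1.10×10⁻⁵ T.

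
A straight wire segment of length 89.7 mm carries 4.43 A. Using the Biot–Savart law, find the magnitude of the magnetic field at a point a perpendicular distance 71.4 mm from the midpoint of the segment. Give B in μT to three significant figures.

For a finite straight segment, B = (μ₀I/4πd)(sinθ₁ + sinθ₂), where θ₁, θ₂ are the angles from the perpendicular to each end.
The perpendicular from the point meets the wire at its midpoint, so each end is L/2 = 0.04485 m away along the wire.
sinθ₁ = 0.04485/√(0.04485²+0.0714²) = 0.5319; sinθ₂ = 0.04485/√(0.04485²+0.0714²) = 0.5319.
B = (4π×10⁻⁷ × 4.43) / (4π × 0.0714) × (0.5319 + 0.5319) = 6.60×10⁻⁶ T.

B ≈ 6.60 μT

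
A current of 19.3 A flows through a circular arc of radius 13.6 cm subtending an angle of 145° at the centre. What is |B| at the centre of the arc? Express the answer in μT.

B ≈ 35.9 μT

The Biot–Savart field of a circular arc at its centre is B = μ₀Iφ/(4πR), with φ = 2.531 rad.
B = (4π×10⁻⁷ × 19.3 × 2.531) / (4π × 0.136) = 3.59×10⁻⁵ T.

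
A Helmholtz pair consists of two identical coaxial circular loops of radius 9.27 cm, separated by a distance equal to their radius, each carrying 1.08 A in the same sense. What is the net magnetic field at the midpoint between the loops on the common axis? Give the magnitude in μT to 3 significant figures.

Each loop contributes B = μ₀IR²/[2(R²+z²)^(3/2)] on the axis, with z measured from that loop.
Loop 1 (z = 0.04635 m): B₁ = 5.24×10⁻⁶ T. Loop 2 (z = 0.04635 m): B₂ = 5.24×10⁻⁶ T.
The fields add: B = B₁ + B₂ = 1.05×10⁻⁵ T.

B ≈ 10.5 μT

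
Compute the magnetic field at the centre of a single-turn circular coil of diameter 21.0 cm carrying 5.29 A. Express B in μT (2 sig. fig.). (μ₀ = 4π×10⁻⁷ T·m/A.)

At the centre of a circular loop the Biot–Savart law gives B = μ₀I/(2R) (so R = 0.105 m).
B = (4π×10⁻⁷ × 5.29) / (2 × 0.105) = 3.17×10⁻⁵ T.

B ≈ 32 μT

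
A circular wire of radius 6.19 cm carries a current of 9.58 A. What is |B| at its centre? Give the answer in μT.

At the centre of a circular loop the Biot–Savart law gives B = μ₀I/(2R).
B = (4π×10⁻⁷ × 9.58) / (2 × 0.0619) = 9.72×10⁻⁵ T.

B ≈ 97.2 μT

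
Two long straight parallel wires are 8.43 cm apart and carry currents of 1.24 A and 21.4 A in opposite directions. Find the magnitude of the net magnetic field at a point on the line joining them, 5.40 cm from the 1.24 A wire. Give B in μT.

Each long wire gives B = μ₀I/(2πd). Distances are d₁ = 0.054 m and d₂ = 0.0303 m.
B₁ = 4.59×10⁻⁶ T, B₂ = 1.41×10⁻⁴ T.
Between antiparallel currents both contributions point the same way, so they add. B = B₁ + B₂ = 4.59×10⁻⁶ + 1.41×10⁻⁴ = 1.46×10⁻⁴ T.

B ≈ 146 μT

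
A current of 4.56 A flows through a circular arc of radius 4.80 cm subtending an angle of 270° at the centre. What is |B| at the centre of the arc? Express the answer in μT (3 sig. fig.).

The Biot–Savart field of a circular arc at its centre is B = μ₀Iφ/(4πR), with φ = 4.712 rad.
B = (4π×10⁻⁷ × 4.56 × 4.712) / (4π × 0.048) = 4.48×10⁻⁵ T.

B ≈ 44.8 μT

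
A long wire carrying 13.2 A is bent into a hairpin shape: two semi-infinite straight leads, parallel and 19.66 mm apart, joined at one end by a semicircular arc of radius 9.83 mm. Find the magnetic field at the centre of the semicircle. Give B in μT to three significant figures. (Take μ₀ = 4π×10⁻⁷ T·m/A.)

The semicircular arc contributes B_arc = μ₀I·π/(4πR) = μ₀I/(4R) = 4.22×10⁻⁴ T.
Each semi-infinite lead is at perpendicular distance R = 0.00983 m from the centre, with the perpendicular foot at its near end, so it contributes μ₀I/(4πR); both point the same way, together 2.69×10⁻⁴ T.
Arc and leads all point the same direction: B = 4.22×10⁻⁴ + 2.69×10⁻⁴ = 6.90×10⁻⁴ T.

B ≈ 690 μT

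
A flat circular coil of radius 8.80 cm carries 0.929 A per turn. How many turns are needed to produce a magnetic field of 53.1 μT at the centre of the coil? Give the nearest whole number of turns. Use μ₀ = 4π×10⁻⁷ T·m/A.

For an N-turn coil, B = Nμ₀I/(2R). A single turn gives B₁ = 6.63×10⁻⁶ T with R = 0.088 m.
N = B/B₁ = 5.31×10⁻⁵ / 6.63×10⁻⁶ = 8.01.

N = 8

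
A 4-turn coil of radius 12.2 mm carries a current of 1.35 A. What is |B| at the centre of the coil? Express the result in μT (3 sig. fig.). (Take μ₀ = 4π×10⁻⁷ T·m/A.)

B ≈ 278 μT

For an N-turn flat coil, B = Nμ₀I/(2R) with R = 0.0122 m.
B = 4 × 6.95×10⁻⁵ T = 2.78×10⁻⁴ T.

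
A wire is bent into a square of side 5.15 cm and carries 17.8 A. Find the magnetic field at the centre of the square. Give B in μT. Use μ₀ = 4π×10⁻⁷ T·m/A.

B ≈ 391 μT

Each side is a finite straight segment at perpendicular distance d = a/(2 tan(π/4)) = 0.02575 m from the centre, with end-angles ±π/4.
One side contributes B₁ = (μ₀I/4πd)·2 sin(π/4) = 9.78×10⁻⁵ T.
All 4 sides add in the same direction: B = 4 × 9.78×10⁻⁵ = 3.91×10⁻⁴ T.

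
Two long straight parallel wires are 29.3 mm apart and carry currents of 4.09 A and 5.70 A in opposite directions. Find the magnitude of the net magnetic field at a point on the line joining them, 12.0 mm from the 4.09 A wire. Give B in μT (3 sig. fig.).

B ≈ 134 μT

Each long wire gives B = μ₀I/(2πd). Distances are d₁ = 0.012 m and d₂ = 0.0173 m.
B₁ = 6.82×10⁻⁵ T, B₂ = 6.59×10⁻⁵ T.
Between antiparallel currents both contributions point the same way, so they add. B = B₁ + B₂ = 6.82×10⁻⁵ + 6.59×10⁻⁵ = 1.34×10⁻⁴ T.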